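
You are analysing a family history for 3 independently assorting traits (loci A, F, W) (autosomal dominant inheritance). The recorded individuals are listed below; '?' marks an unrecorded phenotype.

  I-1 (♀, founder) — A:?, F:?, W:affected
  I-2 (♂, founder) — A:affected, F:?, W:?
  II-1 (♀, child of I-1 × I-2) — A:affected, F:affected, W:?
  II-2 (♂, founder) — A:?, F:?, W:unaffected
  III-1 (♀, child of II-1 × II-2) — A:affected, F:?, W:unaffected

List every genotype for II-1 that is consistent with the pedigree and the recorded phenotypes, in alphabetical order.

II-1 ∈ {AA FF Ww, AA FF ww, AA Ff Ww, AA Ff ww, Aa FF Ww, Aa FF ww, Aa Ff Ww, Aa Ff ww}

A/I-1 ? ·: aa|Aa|AA
A/I-2 aff ·: Aa|AA
A/II-1 aff I-1×I-2: Aa|AA
A/II-2 ? ·: aa|Aa|AA
A/III-1 aff II-1×II-2: Aa|AA
⇒ A over [I-1,I-2,II-1,II-2,III-1]: 41 consistent
F/I-1 ? ·: ff|Ff|FF
F/I-2 ? ·: ff|Ff|FF
F/II-1 aff I-1×I-2: Ff|FF
F/II-2 ? ·: ff|Ff|FF
F/III-1 ? II-1×II-2: ff|Ff|FF
⇒ F over [I-1,I-2,II-1,II-2,III-1]: 65 consistent
W/I-1 aff ·: Ww|WW
W/I-2 ? ·: ww|Ww|WW
W/II-1 ? I-1×I-2: ww|Ww
W/II-2 un ·: ww
W/III-1 un II-1×II-2: ww
⇒ W over [I-1,I-2,II-1,II-2,III-1]: 7 consistent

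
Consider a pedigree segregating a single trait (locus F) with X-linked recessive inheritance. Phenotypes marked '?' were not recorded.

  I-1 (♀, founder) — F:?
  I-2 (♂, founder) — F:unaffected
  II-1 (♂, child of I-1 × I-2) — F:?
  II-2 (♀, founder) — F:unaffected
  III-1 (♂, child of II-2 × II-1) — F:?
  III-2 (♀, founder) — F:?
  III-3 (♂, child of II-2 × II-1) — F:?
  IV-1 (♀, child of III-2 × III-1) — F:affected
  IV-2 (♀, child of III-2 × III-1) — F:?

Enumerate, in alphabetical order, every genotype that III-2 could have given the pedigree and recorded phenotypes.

III-2 ∈ {X^FX^f, X^fX^f}

F/I-1 ? ·: X^FX^F|X^FX^f|X^fX^f
F/I-2 un ·: X^FY
F/II-1 ? I-1×I-2: X^FY|X^fY
F/II-2 un ·: X^FX^f
F/III-1 ? II-2×II-1: X^fY
F/III-2 ? ·: X^FX^f|X^fX^f
F/III-3 ? II-2×II-1: X^FY|X^fY
F/IV-1 aff III-2×III-1: X^fX^f
F/IV-2 ? III-2×III-1: X^FX^f|X^fX^f
⇒ F over [I-1,I-2,II-1,II-2,III-1,III-2,III-3,IV-1,IV-2]: 24 consistent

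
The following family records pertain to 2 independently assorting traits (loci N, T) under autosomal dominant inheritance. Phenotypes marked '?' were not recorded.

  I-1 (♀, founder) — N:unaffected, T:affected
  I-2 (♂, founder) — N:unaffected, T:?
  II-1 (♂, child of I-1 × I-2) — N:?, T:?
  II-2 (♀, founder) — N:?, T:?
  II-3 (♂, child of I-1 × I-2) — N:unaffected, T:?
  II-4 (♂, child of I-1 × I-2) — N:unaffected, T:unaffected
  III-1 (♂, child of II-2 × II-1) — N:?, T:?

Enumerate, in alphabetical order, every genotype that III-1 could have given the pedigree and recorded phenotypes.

N/I-1 un ·: nn
N/I-2 un ·: nn
N/II-1 ? I-1×I-2: nn
N/II-2 ? ·: nn|Nn|NN
N/II-3 un I-1×I-2: nn
N/II-4 un I-1×I-2: nn
N/III-1 ? II-2×II-1: nn|Nn
⇒ N over [I-1,I-2,II-1,II-2,II-3,II-4,III-1]: 4 consistent
T/I-1 aff ·: Tt
T/I-2 ? ·: tt|Tt
T/II-1 ? I-1×I-2: tt|Tt|TT
T/II-2 ? ·: tt|Tt|TT
T/II-3 ? I-1×I-2: tt|Tt|TT
T/II-4 un I-1×I-2: tt
T/III-1 ? II-2×II-1: tt|Tt|TT
⇒ T over [I-1,I-2,II-1,II-2,II-3,II-4,III-1]: 67 consistent

III-1 ∈ {Nn TT, Nn Tt, Nn tt, nn TT, nn Tt, nn tt}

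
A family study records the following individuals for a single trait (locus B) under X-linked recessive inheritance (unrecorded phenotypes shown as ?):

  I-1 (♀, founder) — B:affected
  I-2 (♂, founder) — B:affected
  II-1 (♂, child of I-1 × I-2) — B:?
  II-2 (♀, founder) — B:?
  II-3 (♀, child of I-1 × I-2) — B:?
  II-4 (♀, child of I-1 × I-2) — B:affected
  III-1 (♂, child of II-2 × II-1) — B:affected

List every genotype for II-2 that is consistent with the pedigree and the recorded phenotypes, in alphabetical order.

B/I-1 aff ·: X^bX^b
B/I-2 aff ·: X^bY
B/II-1 ? I-1×I-2: X^bY
B/II-2 ? ·: X^BX^b|X^bX^b
B/II-3 ? I-1×I-2: X^bX^b
B/II-4 aff I-1×I-2: X^bX^b
B/III-1 aff II-2×II-1: X^bY
⇒ B over [I-1,I-2,II-1,II-2,II-3,II-4,III-1]: 2 consistent

II-2 ∈ {X^BX^b, X^bX^b}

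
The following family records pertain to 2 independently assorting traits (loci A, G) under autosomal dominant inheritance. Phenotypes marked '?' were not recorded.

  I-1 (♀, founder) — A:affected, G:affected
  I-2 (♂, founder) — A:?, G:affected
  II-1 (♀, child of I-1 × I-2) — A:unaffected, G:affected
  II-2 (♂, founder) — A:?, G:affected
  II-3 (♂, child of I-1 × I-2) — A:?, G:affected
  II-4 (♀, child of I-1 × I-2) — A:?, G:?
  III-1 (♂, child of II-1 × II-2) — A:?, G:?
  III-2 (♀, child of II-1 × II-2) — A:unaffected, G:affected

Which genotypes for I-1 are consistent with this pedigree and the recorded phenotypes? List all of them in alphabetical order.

I-1 ∈ {Aa GG, Aa Gg}

A/I-1 aff ·: Aa
A/I-2 ? ·: aa|Aa
A/II-1 un I-1×I-2: aa
A/II-2 ? ·: aa|Aa
A/II-3 ? I-1×I-2: aa|Aa|AA
A/II-4 ? I-1×I-2: aa|Aa|AA
A/III-1 ? II-1×II-2: aa|Aa
A/III-2 un II-1×II-2: aa
⇒ A over [I-1,I-2,II-1,II-2,II-3,II-4,III-1,III-2]: 39 consistent
G/I-1 aff ·: Gg|GG
G/I-2 aff ·: Gg|GG
G/II-1 aff I-1×I-2: Gg|GG
G/II-2 aff ·: Gg|GG
G/II-3 aff I-1×I-2: Gg|GG
G/II-4 ? I-1×I-2: gg|Gg|GG
G/III-1 ? II-1×II-2: gg|Gg|GG
G/III-2 aff II-1×II-2: Gg|GG
⇒ G over [I-1,I-2,II-1,II-2,II-3,II-4,III-1,III-2]: 215 consistent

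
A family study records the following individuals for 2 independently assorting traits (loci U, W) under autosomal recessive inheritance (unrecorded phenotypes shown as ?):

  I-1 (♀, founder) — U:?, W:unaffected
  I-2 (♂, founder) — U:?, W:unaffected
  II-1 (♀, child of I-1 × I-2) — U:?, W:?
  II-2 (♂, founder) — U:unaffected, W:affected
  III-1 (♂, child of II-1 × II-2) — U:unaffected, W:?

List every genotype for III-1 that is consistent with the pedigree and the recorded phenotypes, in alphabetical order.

U/I-1 ? ·: UU|Uu|uu
U/I-2 ? ·: UU|Uu|uu
U/II-1 ? I-1×I-2: UU|Uu|uu
U/II-2 un ·: UU|Uu
U/III-1 un II-1×II-2: UU|Uu
⇒ U over [I-1,I-2,II-1,II-2,III-1]: 48 consistent
W/I-1 un ·: WW|Ww
W/I-2 un ·: WW|Ww
W/II-1 ? I-1×I-2: WW|Ww|ww
W/II-2 aff ·: ww
W/III-1 ? II-1×II-2: Ww|ww
⇒ W over [I-1,I-2,II-1,II-2,III-1]: 11 consistent

III-1 ∈ {UU Ww, UU ww, Uu Ww, Uu ww}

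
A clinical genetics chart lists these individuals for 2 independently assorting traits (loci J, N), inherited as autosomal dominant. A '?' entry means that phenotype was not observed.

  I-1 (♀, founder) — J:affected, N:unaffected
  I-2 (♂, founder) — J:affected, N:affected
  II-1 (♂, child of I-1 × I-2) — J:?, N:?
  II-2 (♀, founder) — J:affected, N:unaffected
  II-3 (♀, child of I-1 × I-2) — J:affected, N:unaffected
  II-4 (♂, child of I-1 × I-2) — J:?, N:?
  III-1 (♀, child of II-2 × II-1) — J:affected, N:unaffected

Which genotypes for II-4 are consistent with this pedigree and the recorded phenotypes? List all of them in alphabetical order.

II-4 ∈ {JJ Nn, JJ nn, Jj Nn, Jj nn, jj Nn, jj nn}

J/I-1 aff ·: Jj|JJ
J/I-2 aff ·: Jj|JJ
J/II-1 ? I-1×I-2: jj|Jj|JJ
J/II-2 aff ·: Jj|JJ
J/II-3 aff I-1×I-2: Jj|JJ
J/II-4 ? I-1×I-2: jj|Jj|JJ
J/III-1 aff II-2×II-1: Jj|JJ
⇒ J over [I-1,I-2,II-1,II-2,II-3,II-4,III-1]: 113 consistent
N/I-1 un ·: nn
N/I-2 aff ·: Nn
N/II-1 ? I-1×I-2: nn|Nn
N/II-2 un ·: nn
N/II-3 un I-1×I-2: nn
N/II-4 ? I-1×I-2: nn|Nn
N/III-1 un II-2×II-1: nn
⇒ N over [I-1,I-2,II-1,II-2,II-3,II-4,III-1]: 4 consistent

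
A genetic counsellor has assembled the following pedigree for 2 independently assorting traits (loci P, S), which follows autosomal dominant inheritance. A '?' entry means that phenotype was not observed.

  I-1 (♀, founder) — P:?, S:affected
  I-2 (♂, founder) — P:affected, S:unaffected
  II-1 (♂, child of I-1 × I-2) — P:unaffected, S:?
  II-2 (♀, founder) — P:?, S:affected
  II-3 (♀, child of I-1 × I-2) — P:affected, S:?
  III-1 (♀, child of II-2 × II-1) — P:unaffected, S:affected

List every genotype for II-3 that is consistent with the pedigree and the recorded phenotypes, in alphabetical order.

II-3 ∈ {PP Ss, PP ss, Pp Ss, Pp ss}

P/I-1 ? ·: pp|Pp
P/I-2 aff ·: Pp
P/II-1 un I-1×I-2: pp
P/II-2 ? ·: pp|Pp
P/II-3 aff I-1×I-2: Pp|PP
P/III-1 un II-2×II-1: pp
⇒ P over [I-1,I-2,II-1,II-2,II-3,III-1]: 6 consistent
S/I-1 aff ·: Ss|SS
S/I-2 un ·: ss
S/II-1 ? I-1×I-2: ss|Ss
S/II-2 aff ·: Ss|SS
S/II-3 ? I-1×I-2: ss|Ss
S/III-1 aff II-2×II-1: Ss|SS
⇒ S over [I-1,I-2,II-1,II-2,II-3,III-1]: 16 consistent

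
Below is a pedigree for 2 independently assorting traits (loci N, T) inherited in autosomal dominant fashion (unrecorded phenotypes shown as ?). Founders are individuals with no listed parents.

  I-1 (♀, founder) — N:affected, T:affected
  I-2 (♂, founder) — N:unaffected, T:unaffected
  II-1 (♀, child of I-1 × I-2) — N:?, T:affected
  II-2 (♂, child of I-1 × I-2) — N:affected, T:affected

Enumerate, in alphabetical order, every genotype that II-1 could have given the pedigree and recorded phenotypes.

II-1 ∈ {Nn Tt, nn Tt}

N/I-1 aff ·: Nn|NN
N/I-2 un ·: nn
N/II-1 ? I-1×I-2: nn|Nn
N/II-2 aff I-1×I-2: Nn
⇒ N over [I-1,I-2,II-1,II-2]: 3 consistent
T/I-1 aff ·: Tt|TT
T/I-2 un ·: tt
T/II-1 aff I-1×I-2: Tt
T/II-2 aff I-1×I-2: Tt
⇒ T over [I-1,I-2,II-1,II-2]: 2 consistent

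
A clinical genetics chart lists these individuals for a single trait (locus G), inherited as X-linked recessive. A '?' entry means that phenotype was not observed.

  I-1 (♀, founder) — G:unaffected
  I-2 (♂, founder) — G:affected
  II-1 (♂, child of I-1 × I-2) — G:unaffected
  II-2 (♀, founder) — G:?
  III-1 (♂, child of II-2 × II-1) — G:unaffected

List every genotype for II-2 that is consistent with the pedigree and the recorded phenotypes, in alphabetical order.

G/I-1 un ·: X^GX^G|X^GX^g
G/I-2 aff ·: X^gY
G/II-1 un I-1×I-2: X^GY
G/II-2 ? ·: X^GX^G|X^GX^g
G/III-1 un II-2×II-1: X^GY
⇒ G over [I-1,I-2,II-1,II-2,III-1]: 4 consistent

II-2 ∈ {X^GX^G, X^GX^g}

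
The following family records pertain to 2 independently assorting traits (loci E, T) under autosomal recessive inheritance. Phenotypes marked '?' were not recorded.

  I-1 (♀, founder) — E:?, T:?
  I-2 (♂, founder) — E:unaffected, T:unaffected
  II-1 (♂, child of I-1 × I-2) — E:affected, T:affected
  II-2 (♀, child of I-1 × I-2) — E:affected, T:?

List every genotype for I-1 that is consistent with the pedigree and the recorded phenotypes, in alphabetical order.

E/I-1 ? ·: Ee|ee
E/I-2 un ·: Ee
E/II-1 aff I-1×I-2: ee
E/II-2 aff I-1×I-2: ee
⇒ E over [I-1,I-2,II-1,II-2]: 2 consistent
T/I-1 ? ·: Tt|tt
T/I-2 un ·: Tt
T/II-1 aff I-1×I-2: tt
T/II-2 ? I-1×I-2: TT|Tt|tt
⇒ T over [I-1,I-2,II-1,II-2]: 5 consistent

I-1 ∈ {Ee Tt, Ee tt, ee Tt, ee tt}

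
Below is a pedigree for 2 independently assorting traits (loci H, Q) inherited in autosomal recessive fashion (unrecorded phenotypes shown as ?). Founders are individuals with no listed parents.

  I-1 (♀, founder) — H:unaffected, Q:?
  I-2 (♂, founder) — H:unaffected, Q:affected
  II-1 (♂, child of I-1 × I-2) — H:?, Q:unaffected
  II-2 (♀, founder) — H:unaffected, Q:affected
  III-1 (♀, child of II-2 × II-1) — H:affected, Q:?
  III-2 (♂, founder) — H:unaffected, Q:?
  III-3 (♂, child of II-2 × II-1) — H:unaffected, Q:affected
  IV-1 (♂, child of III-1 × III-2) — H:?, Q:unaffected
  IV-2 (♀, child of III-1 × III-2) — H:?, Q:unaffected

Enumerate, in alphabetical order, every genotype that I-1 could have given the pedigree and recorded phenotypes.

I-1 ∈ {HH QQ, HH Qq, Hh QQ, Hh Qq}

H/I-1 un ·: HH|Hh
H/I-2 un ·: HH|Hh
H/II-1 ? I-1×I-2: Hh|hh
H/II-2 un ·: Hh
H/III-1 aff II-2×II-1: hh
H/III-2 un ·: HH|Hh
H/III-3 un II-2×II-1: HH|Hh
H/IV-1 ? III-1×III-2: Hh|hh
H/IV-2 ? III-1×III-2: Hh|hh
⇒ H over [I-1,I-2,II-1,II-2,III-1,III-2,III-3,IV-1,IV-2]: 35 consistent
Q/I-1 ? ·: QQ|Qq
Q/I-2 aff ·: qq
Q/II-1 un I-1×I-2: Qq
Q/II-2 aff ·: qq
Q/III-1 ? II-2×II-1: Qq|qq
Q/III-2 ? ·: QQ|Qq|qq
Q/III-3 aff II-2×II-1: qq
Q/IV-1 un III-1×III-2: QQ|Qq
Q/IV-2 un III-1×III-2: QQ|Qq
⇒ Q over [I-1,I-2,II-1,II-2,III-1,III-2,III-3,IV-1,IV-2]: 22 consistent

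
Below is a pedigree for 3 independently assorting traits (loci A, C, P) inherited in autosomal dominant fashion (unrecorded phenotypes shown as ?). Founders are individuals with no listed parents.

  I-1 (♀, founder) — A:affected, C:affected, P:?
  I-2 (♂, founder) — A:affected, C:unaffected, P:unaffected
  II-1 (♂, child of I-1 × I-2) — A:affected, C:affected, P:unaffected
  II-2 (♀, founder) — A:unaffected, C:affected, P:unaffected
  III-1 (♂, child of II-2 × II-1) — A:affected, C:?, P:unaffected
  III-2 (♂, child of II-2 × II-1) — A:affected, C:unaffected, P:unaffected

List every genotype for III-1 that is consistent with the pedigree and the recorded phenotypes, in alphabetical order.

A/I-1 aff ·: Aa|AA
A/I-2 aff ·: Aa|AA
A/II-1 aff I-1×I-2: Aa|AA
A/II-2 un ·: aa
A/III-1 aff II-2×II-1: Aa
A/III-2 aff II-2×II-1: Aa
⇒ A over [I-1,I-2,II-1,II-2,III-1,III-2]: 7 consistent
C/I-1 aff ·: Cc|CC
C/I-2 un ·: cc
C/II-1 aff I-1×I-2: Cc
C/II-2 aff ·: Cc
C/III-1 ? II-2×II-1: cc|Cc|CC
C/III-2 un II-2×II-1: cc
⇒ C over [I-1,I-2,II-1,II-2,III-1,III-2]: 6 consistent
P/I-1 ? ·: pp|Pp
P/I-2 un ·: pp
P/II-1 un I-1×I-2: pp
P/II-2 un ·: pp
P/III-1 un II-2×II-1: pp
P/III-2 un II-2×II-1: pp
⇒ P over [I-1,I-2,II-1,II-2,III-1,III-2]: 2 consistent

III-1 ∈ {Aa CC pp, Aa Cc pp, Aa cc pp}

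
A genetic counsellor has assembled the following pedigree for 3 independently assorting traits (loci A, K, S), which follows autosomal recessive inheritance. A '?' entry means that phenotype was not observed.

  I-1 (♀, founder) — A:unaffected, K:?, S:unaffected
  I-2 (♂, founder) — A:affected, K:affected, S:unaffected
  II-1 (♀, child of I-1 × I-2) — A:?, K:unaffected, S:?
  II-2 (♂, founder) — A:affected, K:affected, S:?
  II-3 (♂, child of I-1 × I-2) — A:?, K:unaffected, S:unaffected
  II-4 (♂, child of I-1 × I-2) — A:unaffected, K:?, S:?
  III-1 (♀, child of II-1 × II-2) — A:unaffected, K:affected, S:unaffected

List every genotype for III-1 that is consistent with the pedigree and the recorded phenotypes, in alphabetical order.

A/I-1 un ·: AA|Aa
A/I-2 aff ·: aa
A/II-1 ? I-1×I-2: Aa
A/II-2 aff ·: aa
A/II-3 ? I-1×I-2: Aa|aa
A/II-4 un I-1×I-2: Aa
A/III-1 un II-1×II-2: Aa
⇒ A over [I-1,I-2,II-1,II-2,II-3,II-4,III-1]: 3 consistent
K/I-1 ? ·: KK|Kk
K/I-2 aff ·: kk
K/II-1 un I-1×I-2: Kk
K/II-2 aff ·: kk
K/II-3 un I-1×I-2: Kk
K/II-4 ? I-1×I-2: Kk|kk
K/III-1 aff II-1×II-2: kk
⇒ K over [I-1,I-2,II-1,II-2,II-3,II-4,III-1]: 3 consistent
S/I-1 un ·: SS|Ss
S/I-2 un ·: SS|Ss
S/II-1 ? I-1×I-2: SS|Ss|ss
S/II-2 ? ·: SS|Ss|ss
S/II-3 un I-1×I-2: SS|Ss
S/II-4 ? I-1×I-2: SS|Ss|ss
S/III-1 un II-1×II-2: SS|Ss
⇒ S over [I-1,I-2,II-1,II-2,II-3,II-4,III-1]: 142 consistent

III-1 ∈ {Aa kk SS, Aa kk Ss}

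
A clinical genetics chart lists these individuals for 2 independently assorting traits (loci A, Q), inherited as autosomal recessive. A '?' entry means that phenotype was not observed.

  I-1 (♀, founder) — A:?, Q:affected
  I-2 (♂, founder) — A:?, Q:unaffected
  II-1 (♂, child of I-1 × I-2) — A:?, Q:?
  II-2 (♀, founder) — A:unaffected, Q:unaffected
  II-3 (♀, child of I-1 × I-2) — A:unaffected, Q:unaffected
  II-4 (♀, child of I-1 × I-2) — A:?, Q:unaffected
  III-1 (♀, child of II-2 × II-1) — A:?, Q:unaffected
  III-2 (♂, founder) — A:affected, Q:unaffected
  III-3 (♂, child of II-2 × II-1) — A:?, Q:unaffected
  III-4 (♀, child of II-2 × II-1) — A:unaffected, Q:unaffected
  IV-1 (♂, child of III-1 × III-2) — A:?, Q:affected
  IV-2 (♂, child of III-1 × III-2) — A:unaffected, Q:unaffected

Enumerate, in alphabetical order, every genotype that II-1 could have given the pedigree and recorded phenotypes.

A/I-1 ? ·: AA|Aa|aa
A/I-2 ? ·: AA|Aa|aa
A/II-1 ? I-1×I-2: AA|Aa|aa
A/II-2 un ·: AA|Aa
A/II-3 un I-1×I-2: AA|Aa
A/II-4 ? I-1×I-2: AA|Aa|aa
A/III-1 ? II-2×II-1: AA|Aa
A/III-2 aff ·: aa
A/III-3 ? II-2×II-1: AA|Aa|aa
A/III-4 un II-2×II-1: AA|Aa
A/IV-1 ? III-1×III-2: Aa|aa
A/IV-2 un III-1×III-2: Aa
⇒ A over [I-1,I-2,II-1,II-2,II-3,II-4,III-1,III-2,III-3,III-4,IV-1,IV-2]: 855 consistent
Q/I-1 aff ·: qq
Q/I-2 un ·: QQ|Qq
Q/II-1 ? I-1×I-2: Qq|qq
Q/II-2 un ·: QQ|Qq
Q/II-3 un I-1×I-2: Qq
Q/II-4 un I-1×I-2: Qq
Q/III-1 un II-2×II-1: Qq
Q/III-2 un ·: Qq
Q/III-3 un II-2×II-1: QQ|Qq
Q/III-4 un II-2×II-1: QQ|Qq
Q/IV-1 aff III-1×III-2: qq
Q/IV-2 un III-1×III-2: QQ|Qq
⇒ Q over [I-1,I-2,II-1,II-2,II-3,II-4,III-1,III-2,III-3,III-4,IV-1,IV-2]: 36 consistent

II-1 ∈ {AA Qq, AA qq, Aa Qq, Aa qq, aa Qq, aa qq}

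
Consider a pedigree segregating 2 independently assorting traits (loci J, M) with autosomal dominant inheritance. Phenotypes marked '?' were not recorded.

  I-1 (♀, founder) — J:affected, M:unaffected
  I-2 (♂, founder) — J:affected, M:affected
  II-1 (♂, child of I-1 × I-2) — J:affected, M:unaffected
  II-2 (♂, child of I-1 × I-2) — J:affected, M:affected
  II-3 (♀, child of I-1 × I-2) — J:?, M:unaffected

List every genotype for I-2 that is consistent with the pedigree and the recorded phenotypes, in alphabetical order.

J/I-1 aff ·: Jj|JJ
J/I-2 aff ·: Jj|JJ
J/II-1 aff I-1×I-2: Jj|JJ
J/II-2 aff I-1×I-2: Jj|JJ
J/II-3 ? I-1×I-2: jj|Jj|JJ
⇒ J over [I-1,I-2,II-1,II-2,II-3]: 29 consistent
M/I-1 un ·: mm
M/I-2 aff ·: Mm
M/II-1 un I-1×I-2: mm
M/II-2 aff I-1×I-2: Mm
M/II-3 un I-1×I-2: mm
⇒ M over [I-1,I-2,II-1,II-2,II-3]: 1 consistent

I-2 ∈ {JJ Mm, Jj Mm}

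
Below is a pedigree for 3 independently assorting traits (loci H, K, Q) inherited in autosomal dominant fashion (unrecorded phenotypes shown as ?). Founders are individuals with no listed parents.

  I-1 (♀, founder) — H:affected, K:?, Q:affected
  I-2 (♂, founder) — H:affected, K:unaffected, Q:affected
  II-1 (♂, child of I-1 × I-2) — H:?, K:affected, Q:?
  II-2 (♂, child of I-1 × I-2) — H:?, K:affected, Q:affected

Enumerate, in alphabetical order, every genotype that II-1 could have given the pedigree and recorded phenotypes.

H/I-1 aff ·: Hh|HH
H/I-2 aff ·: Hh|HH
H/II-1 ? I-1×I-2: hh|Hh|HH
H/II-2 ? I-1×I-2: hh|Hh|HH
⇒ H over [I-1,I-2,II-1,II-2]: 18 consistent
K/I-1 ? ·: Kk|KK
K/I-2 un ·: kk
K/II-1 aff I-1×I-2: Kk
K/II-2 aff I-1×I-2: Kk
⇒ K over [I-1,I-2,II-1,II-2]: 2 consistent
Q/I-1 aff ·: Qq|QQ
Q/I-2 aff ·: Qq|QQ
Q/II-1 ? I-1×I-2: qq|Qq|QQ
Q/II-2 aff I-1×I-2: Qq|QQ
⇒ Q over [I-1,I-2,II-1,II-2]: 15 consistent

II-1 ∈ {HH Kk QQ, HH Kk Qq, HH Kk qq, Hh Kk QQ, Hh Kk Qq, Hh Kk qq, hh Kk QQ, hh Kk Qq, hh Kk qq}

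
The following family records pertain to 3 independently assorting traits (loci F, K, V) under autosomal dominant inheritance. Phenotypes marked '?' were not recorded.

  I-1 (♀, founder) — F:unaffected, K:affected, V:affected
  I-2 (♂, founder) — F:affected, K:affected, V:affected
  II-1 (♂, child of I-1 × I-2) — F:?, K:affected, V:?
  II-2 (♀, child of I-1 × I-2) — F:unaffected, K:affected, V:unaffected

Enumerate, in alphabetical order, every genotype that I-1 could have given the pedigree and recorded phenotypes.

I-1 ∈ {ff KK Vv, ff Kk Vv}

F/I-1 un ·: ff
F/I-2 aff ·: Ff
F/II-1 ? I-1×I-2: ff|Ff
F/II-2 un I-1×I-2: ff
⇒ F over [I-1,I-2,II-1,II-2]: 2 consistent
K/I-1 aff ·: Kk|KK
K/I-2 aff ·: Kk|KK
K/II-1 aff I-1×I-2: Kk|KK
K/II-2 aff I-1×I-2: Kk|KK
⇒ K over [I-1,I-2,II-1,II-2]: 13 consistent
V/I-1 aff ·: Vv
V/I-2 aff ·: Vv
V/II-1 ? I-1×I-2: vv|Vv|VV
V/II-2 un I-1×I-2: vv
⇒ V over [I-1,I-2,II-1,II-2]: 3 consistent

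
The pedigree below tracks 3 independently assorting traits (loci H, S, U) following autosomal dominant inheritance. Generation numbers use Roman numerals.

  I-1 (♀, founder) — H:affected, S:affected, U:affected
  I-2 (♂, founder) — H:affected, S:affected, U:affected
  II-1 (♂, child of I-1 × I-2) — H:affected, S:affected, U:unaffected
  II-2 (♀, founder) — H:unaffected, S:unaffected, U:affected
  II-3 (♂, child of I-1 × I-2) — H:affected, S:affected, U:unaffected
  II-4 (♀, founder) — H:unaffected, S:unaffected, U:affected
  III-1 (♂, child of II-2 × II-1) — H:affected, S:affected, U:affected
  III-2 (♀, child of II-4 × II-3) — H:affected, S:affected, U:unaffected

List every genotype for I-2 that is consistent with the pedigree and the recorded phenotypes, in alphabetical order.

H/I-1 aff ·: Hh|HH
H/I-2 aff ·: Hh|HH
H/II-1 aff I-1×I-2: Hh|HH
H/II-2 un ·: hh
H/II-3 aff I-1×I-2: Hh|HH
H/II-4 un ·: hh
H/III-1 aff II-2×II-1: Hh
H/III-2 aff II-4×II-3: Hh
⇒ H over [I-1,I-2,II-1,II-2,II-3,II-4,III-1,III-2]: 13 consistent
S/I-1 aff ·: Ss|SS
S/I-2 aff ·: Ss|SS
S/II-1 aff I-1×I-2: Ss|SS
S/II-2 un ·: ss
S/II-3 aff I-1×I-2: Ss|SS
S/II-4 un ·: ss
S/III-1 aff II-2×II-1: Ss
S/III-2 aff II-4×II-3: Ss
⇒ S over [I-1,I-2,II-1,II-2,II-3,II-4,III-1,III-2]: 13 consistent
U/I-1 aff ·: Uu
U/I-2 aff ·: Uu
U/II-1 un I-1×I-2: uu
U/II-2 aff ·: Uu|UU
U/II-3 un I-1×I-2: uu
U/II-4 aff ·: Uu
U/III-1 aff II-2×II-1: Uu
U/III-2 un II-4×II-3: uu
⇒ U over [I-1,I-2,II-1,II-2,II-3,II-4,III-1,III-2]: 2 consistent

I-2 ∈ {HH SS Uu, HH Ss Uu, Hh SS Uu, Hh Ss Uu}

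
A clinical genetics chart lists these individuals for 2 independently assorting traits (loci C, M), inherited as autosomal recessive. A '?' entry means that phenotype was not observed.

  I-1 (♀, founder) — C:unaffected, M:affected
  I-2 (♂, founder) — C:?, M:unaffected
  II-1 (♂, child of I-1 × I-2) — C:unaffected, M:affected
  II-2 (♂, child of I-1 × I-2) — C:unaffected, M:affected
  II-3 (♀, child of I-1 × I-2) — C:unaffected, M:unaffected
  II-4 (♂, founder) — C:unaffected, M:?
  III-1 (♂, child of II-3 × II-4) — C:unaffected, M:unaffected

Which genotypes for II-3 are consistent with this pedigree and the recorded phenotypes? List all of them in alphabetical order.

II-3 ∈ {CC Mm, Cc Mm}

C/I-1 un ·: CC|Cc
C/I-2 ? ·: CC|Cc|cc
C/II-1 un I-1×I-2: CC|Cc
C/II-2 un I-1×I-2: CC|Cc
C/II-3 un I-1×I-2: CC|Cc
C/II-4 un ·: CC|Cc
C/III-1 un II-3×II-4: CC|Cc
⇒ C over [I-1,I-2,II-1,II-2,II-3,II-4,III-1]: 95 consistent
M/I-1 aff ·: mm
M/I-2 un ·: Mm
M/II-1 aff I-1×I-2: mm
M/II-2 aff I-1×I-2: mm
M/II-3 un I-1×I-2: Mm
M/II-4 ? ·: MM|Mm|mm
M/III-1 un II-3×II-4: MM|Mm
⇒ M over [I-1,I-2,II-1,II-2,II-3,II-4,III-1]: 5 consistent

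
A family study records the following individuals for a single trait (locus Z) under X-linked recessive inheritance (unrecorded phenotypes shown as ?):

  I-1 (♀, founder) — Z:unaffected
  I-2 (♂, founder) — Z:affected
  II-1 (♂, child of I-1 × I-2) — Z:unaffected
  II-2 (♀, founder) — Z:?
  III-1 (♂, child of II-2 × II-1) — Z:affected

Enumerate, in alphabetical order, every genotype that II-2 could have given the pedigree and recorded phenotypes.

II-2 ∈ {X^ZX^z, X^zX^z}

Z/I-1 un ·: X^ZX^Z|X^ZX^z
Z/I-2 aff ·: X^zY
Z/II-1 un I-1×I-2: X^ZY
Z/II-2 ? ·: X^ZX^z|X^zX^z
Z/III-1 aff II-2×II-1: X^zY
⇒ Z over [I-1,I-2,II-1,II-2,III-1]: 4 consistent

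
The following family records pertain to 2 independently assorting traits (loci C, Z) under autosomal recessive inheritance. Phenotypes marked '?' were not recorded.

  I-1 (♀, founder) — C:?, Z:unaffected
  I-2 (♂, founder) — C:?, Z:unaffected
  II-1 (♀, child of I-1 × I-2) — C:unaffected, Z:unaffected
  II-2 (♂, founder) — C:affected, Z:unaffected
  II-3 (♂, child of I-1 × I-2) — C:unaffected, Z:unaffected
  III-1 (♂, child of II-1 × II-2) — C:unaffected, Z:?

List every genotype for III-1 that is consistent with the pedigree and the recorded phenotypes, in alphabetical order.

III-1 ∈ {Cc ZZ, Cc Zz, Cc zz}

C/I-1 ? ·: CC|Cc|cc
C/I-2 ? ·: CC|Cc|cc
C/II-1 un I-1×I-2: CC|Cc
C/II-2 aff ·: cc
C/II-3 un I-1×I-2: CC|Cc
C/III-1 un II-1×II-2: Cc
⇒ C over [I-1,I-2,II-1,II-2,II-3,III-1]: 17 consistent
Z/I-1 un ·: ZZ|Zz
Z/I-2 un ·: ZZ|Zz
Z/II-1 un I-1×I-2: ZZ|Zz
Z/II-2 un ·: ZZ|Zz
Z/II-3 un I-1×I-2: ZZ|Zz
Z/III-1 ? II-1×II-2: ZZ|Zz|zz
⇒ Z over [I-1,I-2,II-1,II-2,II-3,III-1]: 51 consistent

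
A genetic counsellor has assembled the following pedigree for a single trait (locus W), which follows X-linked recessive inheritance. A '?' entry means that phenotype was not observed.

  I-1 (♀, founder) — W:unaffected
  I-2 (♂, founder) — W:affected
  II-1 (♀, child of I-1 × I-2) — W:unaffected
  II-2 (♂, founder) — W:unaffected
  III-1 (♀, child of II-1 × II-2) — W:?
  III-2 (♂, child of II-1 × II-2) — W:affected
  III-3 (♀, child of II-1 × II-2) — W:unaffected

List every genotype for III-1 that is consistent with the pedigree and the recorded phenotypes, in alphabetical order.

III-1 ∈ {X^WX^W, X^WX^w}

W/I-1 un ·: X^WX^W|X^WX^w
W/I-2 aff ·: X^wY
W/II-1 un I-1×I-2: X^WX^w
W/II-2 un ·: X^WY
W/III-1 ? II-1×II-2: X^WX^W|X^WX^w
W/III-2 aff II-1×II-2: X^wY
W/III-3 un II-1×II-2: X^WX^W|X^WX^w
⇒ W over [I-1,I-2,II-1,II-2,III-1,III-2,III-3]: 8 consistent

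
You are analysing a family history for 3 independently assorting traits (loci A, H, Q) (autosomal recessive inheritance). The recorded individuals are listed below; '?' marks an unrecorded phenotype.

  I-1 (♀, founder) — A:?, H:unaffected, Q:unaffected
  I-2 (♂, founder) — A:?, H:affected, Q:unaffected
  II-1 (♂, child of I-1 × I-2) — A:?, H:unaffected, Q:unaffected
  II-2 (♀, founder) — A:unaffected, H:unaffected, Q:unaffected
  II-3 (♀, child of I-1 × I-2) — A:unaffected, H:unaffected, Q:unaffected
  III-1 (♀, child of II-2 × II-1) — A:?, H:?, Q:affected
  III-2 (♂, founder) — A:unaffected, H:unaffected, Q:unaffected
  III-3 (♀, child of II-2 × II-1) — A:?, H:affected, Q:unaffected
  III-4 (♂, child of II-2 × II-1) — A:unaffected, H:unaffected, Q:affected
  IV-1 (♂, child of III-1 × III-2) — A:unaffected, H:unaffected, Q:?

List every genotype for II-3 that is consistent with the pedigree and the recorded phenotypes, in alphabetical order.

II-3 ∈ {AA Hh QQ, AA Hh Qq, Aa Hh QQ, Aa Hh Qq}

A/I-1 ? ·: AA|Aa|aa
A/I-2 ? ·: AA|Aa|aa
A/II-1 ? I-1×I-2: AA|Aa|aa
A/II-2 un ·: AA|Aa
A/II-3 un I-1×I-2: AA|Aa
A/III-1 ? II-2×II-1: AA|Aa|aa
A/III-2 un ·: AA|Aa
A/III-3 ? II-2×II-1: AA|Aa|aa
A/III-4 un II-2×II-1: AA|Aa
A/IV-1 un III-1×III-2: AA|Aa
⇒ A over [I-1,I-2,II-1,II-2,II-3,III-1,III-2,III-3,III-4,IV-1]: 1101 consistent
H/I-1 un ·: HH|Hh
H/I-2 aff ·: hh
H/II-1 un I-1×I-2: Hh
H/II-2 un ·: Hh
H/II-3 un I-1×I-2: Hh
H/III-1 ? II-2×II-1: HH|Hh|hh
H/III-2 un ·: HH|Hh
H/III-3 aff II-2×II-1: hh
H/III-4 un II-2×II-1: HH|Hh
H/IV-1 un III-1×III-2: HH|Hh
⇒ H over [I-1,I-2,II-1,II-2,II-3,III-1,III-2,III-3,III-4,IV-1]: 36 consistent
Q/I-1 un ·: QQ|Qq
Q/I-2 un ·: QQ|Qq
Q/II-1 un I-1×I-2: Qq
Q/II-2 un ·: Qq
Q/II-3 un I-1×I-2: QQ|Qq
Q/III-1 aff II-2×II-1: qq
Q/III-2 un ·: QQ|Qq
Q/III-3 un II-2×II-1: QQ|Qq
Q/III-4 aff II-2×II-1: qq
Q/IV-1 ? III-1×III-2: Qq|qq
⇒ Q over [I-1,I-2,II-1,II-2,II-3,III-1,III-2,III-3,III-4,IV-1]: 36 consistent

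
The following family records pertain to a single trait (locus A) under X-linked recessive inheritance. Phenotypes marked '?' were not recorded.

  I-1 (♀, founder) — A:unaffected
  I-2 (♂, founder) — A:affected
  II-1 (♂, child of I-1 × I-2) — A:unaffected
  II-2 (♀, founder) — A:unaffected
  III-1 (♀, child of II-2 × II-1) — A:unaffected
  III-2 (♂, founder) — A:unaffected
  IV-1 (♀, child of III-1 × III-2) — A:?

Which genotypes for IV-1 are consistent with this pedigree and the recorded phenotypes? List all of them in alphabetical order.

A/I-1 un ·: X^AX^A|X^AX^a
A/I-2 aff ·: X^aY
A/II-1 un I-1×I-2: X^AY
A/II-2 un ·: X^AX^A|X^AX^a
A/III-1 un II-2×II-1: X^AX^A|X^AX^a
A/III-2 un ·: X^AY
A/IV-1 ? III-1×III-2: X^AX^A|X^AX^a
⇒ A over [I-1,I-2,II-1,II-2,III-1,III-2,IV-1]: 8 consistent

IV-1 ∈ {X^AX^A, X^AX^a}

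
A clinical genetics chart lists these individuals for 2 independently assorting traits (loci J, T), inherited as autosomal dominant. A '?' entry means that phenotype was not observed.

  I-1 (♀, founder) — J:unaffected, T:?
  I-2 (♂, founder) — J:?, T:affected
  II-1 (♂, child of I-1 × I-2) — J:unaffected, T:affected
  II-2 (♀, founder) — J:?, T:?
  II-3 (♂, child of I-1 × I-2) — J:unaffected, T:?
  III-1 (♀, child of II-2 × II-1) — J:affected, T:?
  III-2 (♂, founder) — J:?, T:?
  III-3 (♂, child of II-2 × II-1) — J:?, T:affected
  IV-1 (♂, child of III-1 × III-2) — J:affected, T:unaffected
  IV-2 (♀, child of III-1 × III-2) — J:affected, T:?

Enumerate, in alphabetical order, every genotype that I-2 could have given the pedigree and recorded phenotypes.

I-2 ∈ {Jj TT, Jj Tt, jj TT, jj Tt}

J/I-1 un ·: jj
J/I-2 ? ·: jj|Jj
J/II-1 un I-1×I-2: jj
J/II-2 ? ·: Jj|JJ
J/II-3 un I-1×I-2: jj
J/III-1 aff II-2×II-1: Jj
J/III-2 ? ·: jj|Jj|JJ
J/III-3 ? II-2×II-1: jj|Jj
J/IV-1 aff III-1×III-2: Jj|JJ
J/IV-2 aff III-1×III-2: Jj|JJ
⇒ J over [I-1,I-2,II-1,II-2,II-3,III-1,III-2,III-3,IV-1,IV-2]: 54 consistent
T/I-1 ? ·: tt|Tt|TT
T/I-2 aff ·: Tt|TT
T/II-1 aff I-1×I-2: Tt|TT
T/II-2 ? ·: tt|Tt|TT
T/II-3 ? I-1×I-2: tt|Tt|TT
T/III-1 ? II-2×II-1: tt|Tt
T/III-2 ? ·: tt|Tt
T/III-3 aff II-2×II-1: Tt|TT
T/IV-1 un III-1×III-2: tt
T/IV-2 ? III-1×III-2: tt|Tt|TT
⇒ T over [I-1,I-2,II-1,II-2,II-3,III-1,III-2,III-3,IV-1,IV-2]: 460 consistent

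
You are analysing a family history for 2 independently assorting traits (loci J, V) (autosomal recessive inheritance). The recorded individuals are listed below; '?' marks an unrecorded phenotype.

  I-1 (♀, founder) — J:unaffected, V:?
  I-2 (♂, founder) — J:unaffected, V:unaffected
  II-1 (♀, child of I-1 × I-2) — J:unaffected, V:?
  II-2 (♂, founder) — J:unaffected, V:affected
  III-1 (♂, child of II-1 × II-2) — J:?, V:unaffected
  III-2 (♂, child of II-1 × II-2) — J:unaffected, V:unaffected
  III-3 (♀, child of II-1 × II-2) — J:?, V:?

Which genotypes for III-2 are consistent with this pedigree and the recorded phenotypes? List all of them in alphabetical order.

J/I-1 un ·: JJ|Jj
J/I-2 un ·: JJ|Jj
J/II-1 un I-1×I-2: JJ|Jj
J/II-2 un ·: JJ|Jj
J/III-1 ? II-1×II-2: JJ|Jj|jj
J/III-2 un II-1×II-2: JJ|Jj
J/III-3 ? II-1×II-2: JJ|Jj|jj
⇒ J over [I-1,I-2,II-1,II-2,III-1,III-2,III-3]: 114 consistent
V/I-1 ? ·: VV|Vv|vv
V/I-2 un ·: VV|Vv
V/II-1 ? I-1×I-2: VV|Vv
V/II-2 aff ·: vv
V/III-1 un II-1×II-2: Vv
V/III-2 un II-1×II-2: Vv
V/III-3 ? II-1×II-2: Vv|vv
⇒ V over [I-1,I-2,II-1,II-2,III-1,III-2,III-3]: 14 consistent

III-2 ∈ {JJ Vv, Jj Vv}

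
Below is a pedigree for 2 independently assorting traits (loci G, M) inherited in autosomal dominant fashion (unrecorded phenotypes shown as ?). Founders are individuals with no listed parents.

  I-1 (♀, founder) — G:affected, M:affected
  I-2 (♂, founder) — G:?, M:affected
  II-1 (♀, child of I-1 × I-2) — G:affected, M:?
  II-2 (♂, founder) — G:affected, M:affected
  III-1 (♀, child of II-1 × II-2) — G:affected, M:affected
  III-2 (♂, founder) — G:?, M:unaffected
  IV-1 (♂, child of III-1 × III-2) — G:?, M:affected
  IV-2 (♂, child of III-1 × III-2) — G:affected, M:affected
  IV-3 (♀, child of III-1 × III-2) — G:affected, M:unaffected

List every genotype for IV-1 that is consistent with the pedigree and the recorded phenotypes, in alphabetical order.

G/I-1 aff ·: Gg|GG
G/I-2 ? ·: gg|Gg|GG
G/II-1 aff I-1×I-2: Gg|GG
G/II-2 aff ·: Gg|GG
G/III-1 aff II-1×II-2: Gg|GG
G/III-2 ? ·: gg|Gg|GG
G/IV-1 ? III-1×III-2: gg|Gg|GG
G/IV-2 aff III-1×III-2: Gg|GG
G/IV-3 aff III-1×III-2: Gg|GG
⇒ G over [I-1,I-2,II-1,II-2,III-1,III-2,IV-1,IV-2,IV-3]: 488 consistent
M/I-1 aff ·: Mm|MM
M/I-2 aff ·: Mm|MM
M/II-1 ? I-1×I-2: mm|Mm|MM
M/II-2 aff ·: Mm|MM
M/III-1 aff II-1×II-2: Mm
M/III-2 un ·: mm
M/IV-1 aff III-1×III-2: Mm
M/IV-2 aff III-1×III-2: Mm
M/IV-3 un III-1×III-2: mm
⇒ M over [I-1,I-2,II-1,II-2,III-1,III-2,IV-1,IV-2,IV-3]: 12 consistent

IV-1 ∈ {GG Mm, Gg Mm, gg Mm}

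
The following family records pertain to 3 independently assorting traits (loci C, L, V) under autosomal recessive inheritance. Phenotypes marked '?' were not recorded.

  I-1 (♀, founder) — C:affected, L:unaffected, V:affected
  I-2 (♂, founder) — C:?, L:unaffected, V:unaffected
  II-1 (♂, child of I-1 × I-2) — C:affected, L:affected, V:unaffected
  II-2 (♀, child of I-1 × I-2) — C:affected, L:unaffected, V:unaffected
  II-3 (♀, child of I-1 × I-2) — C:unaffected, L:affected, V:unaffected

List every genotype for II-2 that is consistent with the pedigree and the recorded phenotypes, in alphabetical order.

II-2 ∈ {cc LL Vv, cc Ll Vv}

C/I-1 aff ·: cc
C/I-2 ? ·: Cc
C/II-1 aff I-1×I-2: cc
C/II-2 aff I-1×I-2: cc
C/II-3 un I-1×I-2: Cc
⇒ C over [I-1,I-2,II-1,II-2,II-3]: 1 consistent
L/I-1 un ·: Ll
L/I-2 un ·: Ll
L/II-1 aff I-1×I-2: ll
L/II-2 un I-1×I-2: LL|Ll
L/II-3 aff I-1×I-2: ll
⇒ L over [I-1,I-2,II-1,II-2,II-3]: 2 consistent
V/I-1 aff ·: vv
V/I-2 un ·: VV|Vv
V/II-1 un I-1×I-2: Vv
V/II-2 un I-1×I-2: Vv
V/II-3 un I-1×I-2: Vv
⇒ V over [I-1,I-2,II-1,II-2,II-3]: 2 consistent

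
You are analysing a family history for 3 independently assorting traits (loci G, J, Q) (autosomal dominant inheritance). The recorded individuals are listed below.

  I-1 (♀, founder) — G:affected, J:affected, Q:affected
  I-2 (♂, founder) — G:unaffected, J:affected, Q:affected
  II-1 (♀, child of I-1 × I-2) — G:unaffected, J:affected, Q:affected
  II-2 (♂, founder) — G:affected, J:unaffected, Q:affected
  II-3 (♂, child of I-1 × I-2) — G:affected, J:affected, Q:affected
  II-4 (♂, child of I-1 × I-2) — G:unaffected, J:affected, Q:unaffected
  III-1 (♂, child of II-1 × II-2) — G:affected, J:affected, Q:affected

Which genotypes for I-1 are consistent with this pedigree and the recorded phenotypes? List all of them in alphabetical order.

I-1 ∈ {Gg JJ Qq, Gg Jj Qq}

G/I-1 aff ·: Gg
G/I-2 un ·: gg
G/II-1 un I-1×I-2: gg
G/II-2 aff ·: Gg|GG
G/II-3 aff I-1×I-2: Gg
G/II-4 un I-1×I-2: gg
G/III-1 aff II-1×II-2: Gg
⇒ G over [I-1,I-2,II-1,II-2,II-3,II-4,III-1]: 2 consistent
J/I-1 aff ·: Jj|JJ
J/I-2 aff ·: Jj|JJ
J/II-1 aff I-1×I-2: Jj|JJ
J/II-2 un ·: jj
J/II-3 aff I-1×I-2: Jj|JJ
J/II-4 aff I-1×I-2: Jj|JJ
J/III-1 aff II-1×II-2: Jj
⇒ J over [I-1,I-2,II-1,II-2,II-3,II-4,III-1]: 25 consistent
Q/I-1 aff ·: Qq
Q/I-2 aff ·: Qq
Q/II-1 aff I-1×I-2: Qq|QQ
Q/II-2 aff ·: Qq|QQ
Q/II-3 aff I-1×I-2: Qq|QQ
Q/II-4 un I-1×I-2: qq
Q/III-1 aff II-1×II-2: Qq|QQ
⇒ Q over [I-1,I-2,II-1,II-2,II-3,II-4,III-1]: 14 consistent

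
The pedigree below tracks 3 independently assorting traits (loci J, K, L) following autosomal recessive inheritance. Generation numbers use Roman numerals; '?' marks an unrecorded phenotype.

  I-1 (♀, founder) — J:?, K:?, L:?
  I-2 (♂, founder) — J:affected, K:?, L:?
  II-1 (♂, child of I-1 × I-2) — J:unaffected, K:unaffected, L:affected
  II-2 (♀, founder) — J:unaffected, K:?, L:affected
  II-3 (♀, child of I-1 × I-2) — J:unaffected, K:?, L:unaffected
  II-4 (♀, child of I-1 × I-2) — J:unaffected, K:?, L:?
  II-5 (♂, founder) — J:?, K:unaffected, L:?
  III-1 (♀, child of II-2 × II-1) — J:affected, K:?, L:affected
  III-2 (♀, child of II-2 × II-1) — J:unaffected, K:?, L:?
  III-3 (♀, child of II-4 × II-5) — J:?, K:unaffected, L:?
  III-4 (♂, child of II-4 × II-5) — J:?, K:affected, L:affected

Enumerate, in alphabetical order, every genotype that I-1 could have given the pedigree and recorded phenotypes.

J/I-1 ? ·: JJ|Jj
J/I-2 aff ·: jj
J/II-1 un I-1×I-2: Jj
J/II-2 un ·: Jj
J/II-3 un I-1×I-2: Jj
J/II-4 un I-1×I-2: Jj
J/II-5 ? ·: JJ|Jj|jj
J/III-1 aff II-2×II-1: jj
J/III-2 un II-2×II-1: JJ|Jj
J/III-3 ? II-4×II-5: JJ|Jj|jj
J/III-4 ? II-4×II-5: JJ|Jj|jj
⇒ J over [I-1,I-2,II-1,II-2,II-3,II-4,II-5,III-1,III-2,III-3,III-4]: 68 consistent
K/I-1 ? ·: KK|Kk|kk
K/I-2 ? ·: KK|Kk|kk
K/II-1 un I-1×I-2: KK|Kk
K/II-2 ? ·: KK|Kk|kk
K/II-3 ? I-1×I-2: KK|Kk|kk
K/II-4 ? I-1×I-2: Kk|kk
K/II-5 un ·: Kk
K/III-1 ? II-2×II-1: KK|Kk|kk
K/III-2 ? II-2×II-1: KK|Kk|kk
K/III-3 un II-4×II-5: KK|Kk
K/III-4 aff II-4×II-5: kk
⇒ K over [I-1,I-2,II-1,II-2,II-3,II-4,II-5,III-1,III-2,III-3,III-4]: 663 consistent
L/I-1 ? ·: Ll|ll
L/I-2 ? ·: Ll|ll
L/II-1 aff I-1×I-2: ll
L/II-2 aff ·: ll
L/II-3 un I-1×I-2: LL|Ll
L/II-4 ? I-1×I-2: Ll|ll
L/II-5 ? ·: Ll|ll
L/III-1 aff II-2×II-1: ll
L/III-2 ? II-2×II-1: ll
L/III-3 ? II-4×II-5: LL|Ll|ll
L/III-4 aff II-4×II-5: ll
⇒ L over [I-1,I-2,II-1,II-2,II-3,II-4,II-5,III-1,III-2,III-3,III-4]: 32 consistent

I-1 ∈ {JJ KK Ll, JJ KK ll, JJ Kk Ll, JJ Kk ll, JJ kk Ll, JJ kk ll, Jj KK Ll, Jj KK ll, Jj Kk Ll, Jj Kk ll, Jj kk Ll, Jj kk ll}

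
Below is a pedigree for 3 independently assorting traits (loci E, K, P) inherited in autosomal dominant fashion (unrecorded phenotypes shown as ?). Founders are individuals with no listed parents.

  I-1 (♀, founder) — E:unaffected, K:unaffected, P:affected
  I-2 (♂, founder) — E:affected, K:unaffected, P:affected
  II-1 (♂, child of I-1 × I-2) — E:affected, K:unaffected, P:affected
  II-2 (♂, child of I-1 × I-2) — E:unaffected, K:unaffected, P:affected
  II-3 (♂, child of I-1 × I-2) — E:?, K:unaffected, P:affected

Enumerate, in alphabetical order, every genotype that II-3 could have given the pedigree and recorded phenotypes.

E/I-1 un ·: ee
E/I-2 aff ·: Ee
E/II-1 aff I-1×I-2: Ee
E/II-2 un I-1×I-2: ee
E/II-3 ? I-1×I-2: ee|Ee
⇒ E over [I-1,I-2,II-1,II-2,II-3]: 2 consistent
K/I-1 un ·: kk
K/I-2 un ·: kk
K/II-1 un I-1×I-2: kk
K/II-2 un I-1×I-2: kk
K/II-3 un I-1×I-2: kk
⇒ K over [I-1,I-2,II-1,II-2,II-3]: 1 consistent
P/I-1 aff ·: Pp|PP
P/I-2 aff ·: Pp|PP
P/II-1 aff I-1×I-2: Pp|PP
P/II-2 aff I-1×I-2: Pp|PP
P/II-3 aff I-1×I-2: Pp|PP
⇒ P over [I-1,I-2,II-1,II-2,II-3]: 25 consistent

II-3 ∈ {Ee kk PP, Ee kk Pp, ee kk PP, ee kk Pp}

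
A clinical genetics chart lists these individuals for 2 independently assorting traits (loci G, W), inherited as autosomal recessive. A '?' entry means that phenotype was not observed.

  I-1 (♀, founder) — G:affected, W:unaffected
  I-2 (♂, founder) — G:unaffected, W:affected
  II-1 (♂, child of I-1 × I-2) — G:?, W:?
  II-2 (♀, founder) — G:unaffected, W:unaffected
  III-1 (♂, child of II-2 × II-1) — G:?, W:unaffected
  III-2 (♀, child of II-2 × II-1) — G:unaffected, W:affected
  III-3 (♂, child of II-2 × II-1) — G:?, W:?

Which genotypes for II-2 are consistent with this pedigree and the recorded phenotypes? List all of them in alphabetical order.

G/I-1 aff ·: gg
G/I-2 un ·: GG|Gg
G/II-1 ? I-1×I-2: Gg|gg
G/II-2 un ·: GG|Gg
G/III-1 ? II-2×II-1: GG|Gg|gg
G/III-2 un II-2×II-1: GG|Gg
G/III-3 ? II-2×II-1: GG|Gg|gg
⇒ G over [I-1,I-2,II-1,II-2,III-1,III-2,III-3]: 57 consistent
W/I-1 un ·: WW|Ww
W/I-2 aff ·: ww
W/II-1 ? I-1×I-2: Ww|ww
W/II-2 un ·: Ww
W/III-1 un II-2×II-1: WW|Ww
W/III-2 aff II-2×II-1: ww
W/III-3 ? II-2×II-1: WW|Ww|ww
⇒ W over [I-1,I-2,II-1,II-2,III-1,III-2,III-3]: 14 consistent

II-2 ∈ {GG Ww, Gg Ww}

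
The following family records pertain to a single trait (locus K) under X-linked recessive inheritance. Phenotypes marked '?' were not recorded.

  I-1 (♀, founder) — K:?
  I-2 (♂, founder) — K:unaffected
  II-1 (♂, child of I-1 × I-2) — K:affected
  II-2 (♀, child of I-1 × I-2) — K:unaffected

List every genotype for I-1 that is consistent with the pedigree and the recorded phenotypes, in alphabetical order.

I-1 ∈ {X^KX^k, X^kX^k}

K/I-1 ? ·: X^KX^k|X^kX^k
K/I-2 un ·: X^KY
K/II-1 aff I-1×I-2: X^kY
K/II-2 un I-1×I-2: X^KX^K|X^KX^k
⇒ K over [I-1,I-2,II-1,II-2]: 3 consistent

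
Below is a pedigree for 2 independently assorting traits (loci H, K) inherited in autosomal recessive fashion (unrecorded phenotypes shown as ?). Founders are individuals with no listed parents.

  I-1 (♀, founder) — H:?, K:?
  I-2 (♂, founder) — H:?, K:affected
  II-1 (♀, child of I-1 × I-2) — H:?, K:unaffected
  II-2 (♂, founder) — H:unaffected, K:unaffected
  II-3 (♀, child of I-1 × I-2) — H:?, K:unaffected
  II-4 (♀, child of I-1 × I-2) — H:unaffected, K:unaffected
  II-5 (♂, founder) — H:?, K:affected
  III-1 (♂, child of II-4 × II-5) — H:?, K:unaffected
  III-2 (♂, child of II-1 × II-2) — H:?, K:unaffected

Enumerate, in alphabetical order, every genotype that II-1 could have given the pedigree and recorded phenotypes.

II-1 ∈ {HH Kk, Hh Kk, hh Kk}

H/I-1 ? ·: HH|Hh|hh
H/I-2 ? ·: HH|Hh|hh
H/II-1 ? I-1×I-2: HH|Hh|hh
H/II-2 un ·: HH|Hh
H/II-3 ? I-1×I-2: HH|Hh|hh
H/II-4 un I-1×I-2: HH|Hh
H/II-5 ? ·: HH|Hh|hh
H/III-1 ? II-4×II-5: HH|Hh|hh
H/III-2 ? II-1×II-2: HH|Hh|hh
⇒ H over [I-1,I-2,II-1,II-2,II-3,II-4,II-5,III-1,III-2]: 1021 consistent
K/I-1 ? ·: KK|Kk
K/I-2 aff ·: kk
K/II-1 un I-1×I-2: Kk
K/II-2 un ·: KK|Kk
K/II-3 un I-1×I-2: Kk
K/II-4 un I-1×I-2: Kk
K/II-5 aff ·: kk
K/III-1 un II-4×II-5: Kk
K/III-2 un II-1×II-2: KK|Kk
⇒ K over [I-1,I-2,II-1,II-2,II-3,II-4,II-5,III-1,III-2]: 8 consistent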